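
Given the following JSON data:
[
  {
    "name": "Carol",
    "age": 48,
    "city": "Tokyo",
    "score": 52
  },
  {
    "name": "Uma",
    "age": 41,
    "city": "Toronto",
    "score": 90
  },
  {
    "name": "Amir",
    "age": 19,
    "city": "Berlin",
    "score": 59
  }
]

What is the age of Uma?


Looking up record where name = Uma
Record index: 1
Field 'age' = 41

ANSWER: 41


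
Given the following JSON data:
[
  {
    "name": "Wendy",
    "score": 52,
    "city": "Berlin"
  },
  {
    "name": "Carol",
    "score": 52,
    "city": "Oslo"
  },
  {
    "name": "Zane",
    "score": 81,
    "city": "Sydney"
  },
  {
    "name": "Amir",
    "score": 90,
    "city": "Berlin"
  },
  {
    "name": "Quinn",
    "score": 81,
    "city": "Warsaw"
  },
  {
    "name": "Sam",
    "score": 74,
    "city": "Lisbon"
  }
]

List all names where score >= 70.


Filtering records where score >= 70:
  Wendy (score=52) -> no
  Carol (score=52) -> no
  Zane (score=81) -> YES
  Amir (score=90) -> YES
  Quinn (score=81) -> YES
  Sam (score=74) -> YES


ANSWER: Zane, Amir, Quinn, Sam


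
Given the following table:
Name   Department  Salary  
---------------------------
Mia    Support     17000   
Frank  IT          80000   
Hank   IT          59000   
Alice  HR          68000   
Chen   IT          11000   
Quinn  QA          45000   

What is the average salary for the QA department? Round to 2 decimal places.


QA department members:
  Quinn: 45000
Sum = 45000
Count = 1
Average = 45000 / 1 = 45000.00

ANSWER: 45000.00


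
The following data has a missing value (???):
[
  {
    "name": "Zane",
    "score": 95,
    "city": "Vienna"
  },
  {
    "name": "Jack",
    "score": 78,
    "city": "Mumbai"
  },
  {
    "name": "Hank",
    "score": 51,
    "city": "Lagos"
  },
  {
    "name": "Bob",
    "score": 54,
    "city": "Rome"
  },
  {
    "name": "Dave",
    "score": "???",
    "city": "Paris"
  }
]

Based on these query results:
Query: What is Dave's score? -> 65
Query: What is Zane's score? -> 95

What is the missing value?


The missing value is Dave's score
From query: Dave's score = 65

ANSWER: 65


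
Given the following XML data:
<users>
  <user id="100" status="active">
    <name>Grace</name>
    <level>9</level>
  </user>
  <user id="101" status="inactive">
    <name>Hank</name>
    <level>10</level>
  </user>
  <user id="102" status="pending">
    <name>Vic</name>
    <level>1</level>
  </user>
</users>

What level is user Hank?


Finding user: Hank
<level>10</level>

ANSWER: 10


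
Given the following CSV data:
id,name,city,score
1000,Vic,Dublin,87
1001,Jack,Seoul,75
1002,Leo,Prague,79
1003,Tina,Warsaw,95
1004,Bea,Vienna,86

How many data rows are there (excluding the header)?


Counting rows (excluding header):
Header: id,name,city,score
Data rows: 5

ANSWER: 5


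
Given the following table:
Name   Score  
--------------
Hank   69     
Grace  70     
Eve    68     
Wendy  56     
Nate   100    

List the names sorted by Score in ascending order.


Sorting by Score (ascending):
  Wendy: 56
  Eve: 68
  Hank: 69
  Grace: 70
  Nate: 100


ANSWER: Wendy, Eve, Hank, Grace, Nate


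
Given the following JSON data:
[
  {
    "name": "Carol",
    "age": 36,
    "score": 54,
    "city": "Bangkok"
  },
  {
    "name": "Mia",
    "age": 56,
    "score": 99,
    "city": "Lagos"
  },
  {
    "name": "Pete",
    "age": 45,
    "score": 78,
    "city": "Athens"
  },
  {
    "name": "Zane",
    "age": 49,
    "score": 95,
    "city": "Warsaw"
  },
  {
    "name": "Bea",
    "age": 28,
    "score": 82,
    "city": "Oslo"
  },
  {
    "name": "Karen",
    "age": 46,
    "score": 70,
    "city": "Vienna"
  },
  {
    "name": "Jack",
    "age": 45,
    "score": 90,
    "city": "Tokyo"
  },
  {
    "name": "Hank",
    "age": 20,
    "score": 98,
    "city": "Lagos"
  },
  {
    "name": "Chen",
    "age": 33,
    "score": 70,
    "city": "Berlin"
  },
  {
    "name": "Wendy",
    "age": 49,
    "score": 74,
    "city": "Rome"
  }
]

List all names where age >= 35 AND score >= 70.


Checking both conditions:
  Carol (age=36, score=54) -> no
  Mia (age=56, score=99) -> YES
  Pete (age=45, score=78) -> YES
  Zane (age=49, score=95) -> YES
  Bea (age=28, score=82) -> no
  Karen (age=46, score=70) -> YES
  Jack (age=45, score=90) -> YES
  Hank (age=20, score=98) -> no
  Chen (age=33, score=70) -> no
  Wendy (age=49, score=74) -> YES


ANSWER: Mia, Pete, Zane, Karen, Jack, Wendy


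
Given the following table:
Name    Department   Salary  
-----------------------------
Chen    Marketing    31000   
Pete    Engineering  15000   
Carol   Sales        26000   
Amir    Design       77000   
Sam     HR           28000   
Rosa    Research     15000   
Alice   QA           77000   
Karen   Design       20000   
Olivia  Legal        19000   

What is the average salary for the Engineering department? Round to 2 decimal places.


Engineering department members:
  Pete: 15000
Sum = 15000
Count = 1
Average = 15000 / 1 = 15000.00

ANSWER: 15000.00


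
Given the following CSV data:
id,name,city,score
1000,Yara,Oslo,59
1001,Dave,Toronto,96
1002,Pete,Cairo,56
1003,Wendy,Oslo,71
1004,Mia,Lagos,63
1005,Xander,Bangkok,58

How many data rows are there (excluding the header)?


Counting rows (excluding header):
Header: id,name,city,score
Data rows: 6

ANSWER: 6


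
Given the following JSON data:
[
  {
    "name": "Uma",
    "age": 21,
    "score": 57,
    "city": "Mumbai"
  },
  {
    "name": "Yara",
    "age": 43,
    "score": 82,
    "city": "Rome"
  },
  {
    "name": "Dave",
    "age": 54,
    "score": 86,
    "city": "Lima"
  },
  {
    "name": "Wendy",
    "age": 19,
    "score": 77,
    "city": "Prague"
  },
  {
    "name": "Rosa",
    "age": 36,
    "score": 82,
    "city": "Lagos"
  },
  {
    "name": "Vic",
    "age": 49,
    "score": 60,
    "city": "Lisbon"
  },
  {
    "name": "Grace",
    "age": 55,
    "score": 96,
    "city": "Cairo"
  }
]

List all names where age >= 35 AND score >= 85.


Checking both conditions:
  Uma (age=21, score=57) -> no
  Yara (age=43, score=82) -> no
  Dave (age=54, score=86) -> YES
  Wendy (age=19, score=77) -> no
  Rosa (age=36, score=82) -> no
  Vic (age=49, score=60) -> no
  Grace (age=55, score=96) -> YES


ANSWER: Dave, Grace


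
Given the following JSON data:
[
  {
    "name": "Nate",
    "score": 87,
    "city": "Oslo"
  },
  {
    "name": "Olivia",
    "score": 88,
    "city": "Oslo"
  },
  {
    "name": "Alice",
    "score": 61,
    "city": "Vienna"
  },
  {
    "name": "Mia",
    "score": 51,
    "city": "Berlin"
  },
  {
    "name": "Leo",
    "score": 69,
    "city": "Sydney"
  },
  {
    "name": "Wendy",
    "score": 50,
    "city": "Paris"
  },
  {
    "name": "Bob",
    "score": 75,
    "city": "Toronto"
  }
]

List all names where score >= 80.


Filtering records where score >= 80:
  Nate (score=87) -> YES
  Olivia (score=88) -> YES
  Alice (score=61) -> no
  Mia (score=51) -> no
  Leo (score=69) -> no
  Wendy (score=50) -> no
  Bob (score=75) -> no


ANSWER: Nate, Olivia


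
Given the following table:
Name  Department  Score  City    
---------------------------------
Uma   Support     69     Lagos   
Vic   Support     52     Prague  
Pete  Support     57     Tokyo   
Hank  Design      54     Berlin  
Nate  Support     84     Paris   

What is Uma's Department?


Row 1: Uma
Department = Support

ANSWER: Support


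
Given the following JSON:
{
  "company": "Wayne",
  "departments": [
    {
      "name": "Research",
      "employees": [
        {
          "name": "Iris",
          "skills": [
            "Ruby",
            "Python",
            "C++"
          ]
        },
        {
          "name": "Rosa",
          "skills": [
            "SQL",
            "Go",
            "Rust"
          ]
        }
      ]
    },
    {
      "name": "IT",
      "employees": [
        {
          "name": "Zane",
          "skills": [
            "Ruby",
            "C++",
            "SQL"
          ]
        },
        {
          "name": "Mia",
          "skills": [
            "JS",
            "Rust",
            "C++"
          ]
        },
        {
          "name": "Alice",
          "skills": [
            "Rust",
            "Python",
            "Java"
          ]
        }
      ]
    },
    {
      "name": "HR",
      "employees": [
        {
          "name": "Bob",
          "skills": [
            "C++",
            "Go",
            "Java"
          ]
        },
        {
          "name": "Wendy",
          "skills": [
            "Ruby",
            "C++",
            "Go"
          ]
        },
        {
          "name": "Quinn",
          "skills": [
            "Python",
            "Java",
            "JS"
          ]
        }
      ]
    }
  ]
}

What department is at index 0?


Path: departments[0].name
Value: Research

ANSWER: Research


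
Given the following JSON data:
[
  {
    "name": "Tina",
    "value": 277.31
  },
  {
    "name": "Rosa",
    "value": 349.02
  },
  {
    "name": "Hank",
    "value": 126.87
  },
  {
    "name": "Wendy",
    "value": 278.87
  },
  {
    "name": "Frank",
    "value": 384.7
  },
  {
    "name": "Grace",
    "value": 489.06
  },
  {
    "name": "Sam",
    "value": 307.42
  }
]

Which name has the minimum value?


Comparing values:
  Tina: 277.31
  Rosa: 349.02
  Hank: 126.87
  Wendy: 278.87
  Frank: 384.7
  Grace: 489.06
  Sam: 307.42
Minimum: Hank (126.87)

ANSWER: Hank


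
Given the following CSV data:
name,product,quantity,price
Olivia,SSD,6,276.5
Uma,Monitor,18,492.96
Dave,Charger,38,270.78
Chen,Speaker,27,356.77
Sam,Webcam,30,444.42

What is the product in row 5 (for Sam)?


Row 5: Sam
Column 'product' = Webcam

ANSWER: Webcam


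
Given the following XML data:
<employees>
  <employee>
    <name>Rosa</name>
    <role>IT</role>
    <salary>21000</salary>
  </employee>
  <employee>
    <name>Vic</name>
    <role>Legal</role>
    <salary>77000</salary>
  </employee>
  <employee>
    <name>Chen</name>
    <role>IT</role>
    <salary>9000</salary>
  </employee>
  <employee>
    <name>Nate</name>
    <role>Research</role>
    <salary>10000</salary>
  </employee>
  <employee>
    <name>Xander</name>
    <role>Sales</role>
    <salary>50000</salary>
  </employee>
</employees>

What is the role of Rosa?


Searching for <employee> with <name>Rosa</name>
Found at position 1
<role>IT</role>

ANSWER: IT


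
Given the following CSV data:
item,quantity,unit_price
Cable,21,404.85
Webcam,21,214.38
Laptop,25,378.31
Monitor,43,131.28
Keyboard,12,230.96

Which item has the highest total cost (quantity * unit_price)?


Computing row totals:
  Cable: 8501.85
  Webcam: 4501.98
  Laptop: 9457.75
  Monitor: 5645.04
  Keyboard: 2771.52
Maximum: Laptop (9457.75)

ANSWER: Laptop


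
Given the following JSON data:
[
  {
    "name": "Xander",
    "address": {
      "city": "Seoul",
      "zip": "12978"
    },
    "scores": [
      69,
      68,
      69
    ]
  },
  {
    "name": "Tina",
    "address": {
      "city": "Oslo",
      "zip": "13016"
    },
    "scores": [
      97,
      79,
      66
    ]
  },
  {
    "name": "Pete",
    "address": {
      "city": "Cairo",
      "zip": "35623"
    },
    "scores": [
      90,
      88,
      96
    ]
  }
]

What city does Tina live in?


Path: records[1].address.city
Value: Oslo

ANSWER: Oslo


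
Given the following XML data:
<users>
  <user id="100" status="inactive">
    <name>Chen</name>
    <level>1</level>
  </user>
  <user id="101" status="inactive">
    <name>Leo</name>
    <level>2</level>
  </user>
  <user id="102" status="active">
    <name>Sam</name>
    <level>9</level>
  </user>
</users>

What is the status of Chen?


Finding user with name = Chen
user id="100" status="inactive"

ANSWER: inactive


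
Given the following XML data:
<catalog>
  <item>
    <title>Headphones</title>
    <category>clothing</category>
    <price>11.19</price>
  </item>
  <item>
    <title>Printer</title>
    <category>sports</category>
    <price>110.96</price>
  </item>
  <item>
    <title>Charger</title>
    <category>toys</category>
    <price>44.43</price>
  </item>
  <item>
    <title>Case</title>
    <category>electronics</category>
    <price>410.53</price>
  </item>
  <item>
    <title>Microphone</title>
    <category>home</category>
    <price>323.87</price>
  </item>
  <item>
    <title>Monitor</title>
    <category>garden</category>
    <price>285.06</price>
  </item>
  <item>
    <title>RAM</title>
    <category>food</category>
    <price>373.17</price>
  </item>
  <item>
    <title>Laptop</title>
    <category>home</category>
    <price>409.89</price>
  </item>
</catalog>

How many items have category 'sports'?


Scanning <item> elements for <category>sports</category>:
  Item 2: Printer -> MATCH
Count: 1

ANSWER: 1


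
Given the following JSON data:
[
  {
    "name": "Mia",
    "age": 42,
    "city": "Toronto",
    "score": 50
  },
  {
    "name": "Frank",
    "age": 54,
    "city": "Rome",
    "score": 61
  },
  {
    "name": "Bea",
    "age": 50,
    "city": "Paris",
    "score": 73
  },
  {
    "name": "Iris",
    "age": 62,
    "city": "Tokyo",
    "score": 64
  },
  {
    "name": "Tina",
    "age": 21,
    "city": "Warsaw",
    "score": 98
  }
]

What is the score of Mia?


Looking up record where name = Mia
Record index: 0
Field 'score' = 50

ANSWER: 50


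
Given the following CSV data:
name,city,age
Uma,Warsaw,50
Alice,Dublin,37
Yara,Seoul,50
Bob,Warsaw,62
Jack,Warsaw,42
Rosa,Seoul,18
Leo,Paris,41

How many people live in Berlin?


Scanning city column for 'Berlin':
Total matches: 0

ANSWER: 0


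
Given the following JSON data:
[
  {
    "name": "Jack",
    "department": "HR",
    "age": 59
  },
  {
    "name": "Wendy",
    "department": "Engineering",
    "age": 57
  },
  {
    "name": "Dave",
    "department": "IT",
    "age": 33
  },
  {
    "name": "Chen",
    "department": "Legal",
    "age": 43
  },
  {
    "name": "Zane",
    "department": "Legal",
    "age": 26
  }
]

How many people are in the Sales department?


Scanning records for department = Sales
  No matches found
Count: 0

ANSWER: 0


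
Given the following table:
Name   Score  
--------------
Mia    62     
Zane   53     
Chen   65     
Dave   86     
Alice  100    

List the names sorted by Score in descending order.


Sorting by Score (descending):
  Alice: 100
  Dave: 86
  Chen: 65
  Mia: 62
  Zane: 53


ANSWER: Alice, Dave, Chen, Mia, Zane


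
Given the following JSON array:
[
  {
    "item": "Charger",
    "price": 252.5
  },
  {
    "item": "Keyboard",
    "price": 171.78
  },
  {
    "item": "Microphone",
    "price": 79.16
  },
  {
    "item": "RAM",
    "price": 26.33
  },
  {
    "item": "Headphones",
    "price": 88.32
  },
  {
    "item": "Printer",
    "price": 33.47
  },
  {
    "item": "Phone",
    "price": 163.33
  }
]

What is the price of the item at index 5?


Array index 5 -> Printer
price = 33.47

ANSWER: 33.47


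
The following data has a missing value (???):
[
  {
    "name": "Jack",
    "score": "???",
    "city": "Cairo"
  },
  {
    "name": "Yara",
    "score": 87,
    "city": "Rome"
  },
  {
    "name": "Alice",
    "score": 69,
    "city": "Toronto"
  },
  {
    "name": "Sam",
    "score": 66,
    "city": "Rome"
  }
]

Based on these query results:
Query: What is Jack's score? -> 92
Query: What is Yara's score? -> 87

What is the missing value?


The missing value is Jack's score
From query: Jack's score = 92

ANSWER: 92


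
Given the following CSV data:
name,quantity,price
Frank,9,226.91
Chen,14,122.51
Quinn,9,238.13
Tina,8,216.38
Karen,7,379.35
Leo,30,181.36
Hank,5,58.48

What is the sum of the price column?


Values in 'price' column:
  Row 1: 226.91
  Row 2: 122.51
  Row 3: 238.13
  Row 4: 216.38
  Row 5: 379.35
  Row 6: 181.36
  Row 7: 58.48
Sum = 226.91 + 122.51 + 238.13 + 216.38 + 379.35 + 181.36 + 58.48 = 1423.12

ANSWER: 1423.12


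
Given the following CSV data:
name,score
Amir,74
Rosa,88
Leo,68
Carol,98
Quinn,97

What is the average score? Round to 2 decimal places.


Scores: 74, 88, 68, 98, 97
Sum = 425
Count = 5
Average = 425 / 5 = 85.00

ANSWER: 85.00


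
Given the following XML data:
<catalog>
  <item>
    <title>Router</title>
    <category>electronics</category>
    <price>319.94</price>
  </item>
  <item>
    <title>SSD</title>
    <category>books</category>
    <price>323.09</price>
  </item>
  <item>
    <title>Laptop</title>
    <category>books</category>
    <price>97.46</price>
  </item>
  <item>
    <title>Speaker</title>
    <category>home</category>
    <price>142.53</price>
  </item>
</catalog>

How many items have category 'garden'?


Scanning <item> elements for <category>garden</category>:
Count: 0

ANSWER: 0


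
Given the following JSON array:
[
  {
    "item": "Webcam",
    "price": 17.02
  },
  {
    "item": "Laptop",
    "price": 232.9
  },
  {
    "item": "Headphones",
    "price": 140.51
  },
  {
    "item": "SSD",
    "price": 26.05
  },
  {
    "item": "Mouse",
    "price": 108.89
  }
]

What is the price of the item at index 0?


Array index 0 -> Webcam
price = 17.02

ANSWER: 17.02


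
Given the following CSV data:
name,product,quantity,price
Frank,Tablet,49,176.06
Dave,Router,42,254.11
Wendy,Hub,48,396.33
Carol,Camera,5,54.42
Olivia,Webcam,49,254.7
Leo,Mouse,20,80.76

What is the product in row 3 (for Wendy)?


Row 3: Wendy
Column 'product' = Hub

ANSWER: Hub


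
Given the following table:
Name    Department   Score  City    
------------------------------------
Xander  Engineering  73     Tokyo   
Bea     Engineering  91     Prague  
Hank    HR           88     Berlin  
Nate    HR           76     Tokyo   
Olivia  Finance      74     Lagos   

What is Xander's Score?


Row 1: Xander
Score = 73

ANSWER: 73


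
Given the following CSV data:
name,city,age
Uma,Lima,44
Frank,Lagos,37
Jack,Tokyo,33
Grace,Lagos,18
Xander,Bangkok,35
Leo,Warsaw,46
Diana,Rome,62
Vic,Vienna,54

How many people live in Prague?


Scanning city column for 'Prague':
Total matches: 0

ANSWER: 0


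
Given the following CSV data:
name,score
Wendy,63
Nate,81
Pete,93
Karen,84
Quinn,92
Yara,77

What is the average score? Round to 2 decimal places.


Scores: 63, 81, 93, 84, 92, 77
Sum = 490
Count = 6
Average = 490 / 6 = 81.67

ANSWER: 81.67


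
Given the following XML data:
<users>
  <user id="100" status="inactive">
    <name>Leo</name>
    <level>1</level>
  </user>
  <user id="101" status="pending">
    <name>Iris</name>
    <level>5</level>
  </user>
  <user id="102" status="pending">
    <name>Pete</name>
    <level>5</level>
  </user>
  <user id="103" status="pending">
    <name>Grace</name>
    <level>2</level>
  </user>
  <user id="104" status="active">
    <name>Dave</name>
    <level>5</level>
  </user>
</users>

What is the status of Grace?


Finding user with name = Grace
user id="103" status="pending"

ANSWER: pending


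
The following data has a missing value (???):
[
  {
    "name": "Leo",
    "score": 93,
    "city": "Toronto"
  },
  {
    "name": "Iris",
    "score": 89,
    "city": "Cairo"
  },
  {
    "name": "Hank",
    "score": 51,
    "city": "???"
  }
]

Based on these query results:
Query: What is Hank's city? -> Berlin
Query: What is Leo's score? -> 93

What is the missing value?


The missing value is Hank's city
From query: Hank's city = Berlin

ANSWER: Berlin


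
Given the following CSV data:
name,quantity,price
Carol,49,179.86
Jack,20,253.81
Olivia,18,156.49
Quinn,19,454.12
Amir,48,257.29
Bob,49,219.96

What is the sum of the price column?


Values in 'price' column:
  Row 1: 179.86
  Row 2: 253.81
  Row 3: 156.49
  Row 4: 454.12
  Row 5: 257.29
  Row 6: 219.96
Sum = 179.86 + 253.81 + 156.49 + 454.12 + 257.29 + 219.96 = 1521.53

ANSWER: 1521.53


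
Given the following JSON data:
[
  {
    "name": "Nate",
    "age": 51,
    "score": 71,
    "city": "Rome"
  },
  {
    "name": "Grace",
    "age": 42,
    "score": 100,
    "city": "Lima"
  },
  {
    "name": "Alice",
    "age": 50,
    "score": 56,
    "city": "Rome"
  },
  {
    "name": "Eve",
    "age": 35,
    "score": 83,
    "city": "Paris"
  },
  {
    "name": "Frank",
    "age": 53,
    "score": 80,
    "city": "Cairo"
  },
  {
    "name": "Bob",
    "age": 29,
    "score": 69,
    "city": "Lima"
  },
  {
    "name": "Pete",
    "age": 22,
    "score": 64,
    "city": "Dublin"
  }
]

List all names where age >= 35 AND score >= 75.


Checking both conditions:
  Nate (age=51, score=71) -> no
  Grace (age=42, score=100) -> YES
  Alice (age=50, score=56) -> no
  Eve (age=35, score=83) -> YES
  Frank (age=53, score=80) -> YES
  Bob (age=29, score=69) -> no
  Pete (age=22, score=64) -> no


ANSWER: Grace, Eve, Frank


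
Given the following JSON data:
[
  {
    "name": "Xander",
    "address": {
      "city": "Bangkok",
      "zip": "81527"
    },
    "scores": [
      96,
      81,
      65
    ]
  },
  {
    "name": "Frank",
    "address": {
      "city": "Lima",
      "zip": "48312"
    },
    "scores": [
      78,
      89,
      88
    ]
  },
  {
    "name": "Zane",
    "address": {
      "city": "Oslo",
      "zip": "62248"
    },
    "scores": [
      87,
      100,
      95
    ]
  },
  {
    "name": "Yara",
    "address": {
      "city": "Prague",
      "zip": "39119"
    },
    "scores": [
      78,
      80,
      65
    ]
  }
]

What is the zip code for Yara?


Path: records[3].address.zip
Value: 39119

ANSWER: 39119


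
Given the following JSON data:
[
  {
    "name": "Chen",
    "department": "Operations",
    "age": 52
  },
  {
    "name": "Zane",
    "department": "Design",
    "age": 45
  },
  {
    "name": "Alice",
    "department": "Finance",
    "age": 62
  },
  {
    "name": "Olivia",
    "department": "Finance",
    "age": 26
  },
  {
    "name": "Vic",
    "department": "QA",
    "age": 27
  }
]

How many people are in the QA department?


Scanning records for department = QA
  Record 4: Vic
Count: 1

ANSWER: 1


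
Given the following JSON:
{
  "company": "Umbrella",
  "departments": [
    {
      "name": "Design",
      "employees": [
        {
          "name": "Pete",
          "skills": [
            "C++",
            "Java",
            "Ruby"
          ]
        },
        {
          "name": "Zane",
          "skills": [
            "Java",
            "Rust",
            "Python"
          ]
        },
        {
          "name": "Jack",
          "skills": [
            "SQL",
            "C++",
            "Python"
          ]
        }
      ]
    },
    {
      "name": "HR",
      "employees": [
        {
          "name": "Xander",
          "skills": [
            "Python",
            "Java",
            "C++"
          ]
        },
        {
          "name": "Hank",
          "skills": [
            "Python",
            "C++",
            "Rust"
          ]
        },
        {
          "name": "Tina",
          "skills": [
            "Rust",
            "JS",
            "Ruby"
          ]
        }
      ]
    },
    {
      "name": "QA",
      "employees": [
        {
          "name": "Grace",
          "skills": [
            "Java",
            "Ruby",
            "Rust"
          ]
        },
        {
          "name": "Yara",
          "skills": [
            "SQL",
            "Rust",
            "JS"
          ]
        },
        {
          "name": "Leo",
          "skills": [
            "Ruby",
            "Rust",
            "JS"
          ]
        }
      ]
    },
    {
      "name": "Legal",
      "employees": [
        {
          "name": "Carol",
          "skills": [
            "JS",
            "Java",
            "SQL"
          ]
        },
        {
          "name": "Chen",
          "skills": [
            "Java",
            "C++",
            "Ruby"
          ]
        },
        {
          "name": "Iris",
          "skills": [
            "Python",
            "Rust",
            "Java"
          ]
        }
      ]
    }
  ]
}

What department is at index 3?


Path: departments[3].name
Value: Legal

ANSWER: Legal


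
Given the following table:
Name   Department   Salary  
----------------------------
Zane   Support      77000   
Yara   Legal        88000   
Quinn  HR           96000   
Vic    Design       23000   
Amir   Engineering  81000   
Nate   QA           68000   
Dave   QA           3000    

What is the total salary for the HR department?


HR department members:
  Quinn: 96000
Total = 96000 = 96000

ANSWER: 96000


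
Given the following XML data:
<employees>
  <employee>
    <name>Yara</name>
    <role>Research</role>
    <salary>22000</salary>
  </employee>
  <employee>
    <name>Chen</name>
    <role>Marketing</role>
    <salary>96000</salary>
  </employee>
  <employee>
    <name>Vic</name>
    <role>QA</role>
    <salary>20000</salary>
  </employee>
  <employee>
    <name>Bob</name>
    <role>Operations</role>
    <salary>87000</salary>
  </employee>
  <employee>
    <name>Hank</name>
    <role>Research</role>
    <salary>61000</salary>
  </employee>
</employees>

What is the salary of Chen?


Searching for <employee> with <name>Chen</name>
Found at position 2
<salary>96000</salary>

ANSWER: 96000


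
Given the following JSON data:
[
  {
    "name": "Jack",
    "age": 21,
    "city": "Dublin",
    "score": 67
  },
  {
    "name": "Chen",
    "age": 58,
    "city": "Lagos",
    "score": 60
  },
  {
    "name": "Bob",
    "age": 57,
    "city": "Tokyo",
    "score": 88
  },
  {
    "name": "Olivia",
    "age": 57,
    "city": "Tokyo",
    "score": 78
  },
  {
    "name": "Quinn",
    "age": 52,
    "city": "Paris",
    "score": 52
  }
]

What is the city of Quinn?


Looking up record where name = Quinn
Record index: 4
Field 'city' = Paris

ANSWER: Paris


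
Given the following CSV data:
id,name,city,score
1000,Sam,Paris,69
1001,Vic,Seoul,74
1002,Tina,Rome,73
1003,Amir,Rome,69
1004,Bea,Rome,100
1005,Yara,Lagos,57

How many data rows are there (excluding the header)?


Counting rows (excluding header):
Header: id,name,city,score
Data rows: 6

ANSWER: 6


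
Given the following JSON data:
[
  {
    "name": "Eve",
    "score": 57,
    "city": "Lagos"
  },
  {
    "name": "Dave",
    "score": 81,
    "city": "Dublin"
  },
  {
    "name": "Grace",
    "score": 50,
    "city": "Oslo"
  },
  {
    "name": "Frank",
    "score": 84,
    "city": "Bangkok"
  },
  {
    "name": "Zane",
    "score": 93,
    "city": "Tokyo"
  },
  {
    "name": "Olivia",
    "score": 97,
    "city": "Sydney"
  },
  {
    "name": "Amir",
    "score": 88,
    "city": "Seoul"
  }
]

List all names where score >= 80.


Filtering records where score >= 80:
  Eve (score=57) -> no
  Dave (score=81) -> YES
  Grace (score=50) -> no
  Frank (score=84) -> YES
  Zane (score=93) -> YES
  Olivia (score=97) -> YES
  Amir (score=88) -> YES


ANSWER: Dave, Frank, Zane, Olivia, Amir


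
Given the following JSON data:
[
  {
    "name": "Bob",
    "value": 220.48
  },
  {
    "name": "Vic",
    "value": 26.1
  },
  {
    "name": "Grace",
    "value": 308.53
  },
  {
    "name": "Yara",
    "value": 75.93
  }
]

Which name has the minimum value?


Comparing values:
  Bob: 220.48
  Vic: 26.1
  Grace: 308.53
  Yara: 75.93
Minimum: Vic (26.1)

ANSWER: Vic


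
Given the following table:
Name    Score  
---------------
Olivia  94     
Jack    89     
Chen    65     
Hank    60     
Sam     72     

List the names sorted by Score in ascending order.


Sorting by Score (ascending):
  Hank: 60
  Chen: 65
  Sam: 72
  Jack: 89
  Olivia: 94


ANSWER: Hank, Chen, Sam, Jack, Olivia


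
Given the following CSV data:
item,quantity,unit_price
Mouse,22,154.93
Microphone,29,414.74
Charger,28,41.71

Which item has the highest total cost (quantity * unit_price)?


Computing row totals:
  Mouse: 3408.46
  Microphone: 12027.46
  Charger: 1167.88
Maximum: Microphone (12027.46)

ANSWER: Microphone


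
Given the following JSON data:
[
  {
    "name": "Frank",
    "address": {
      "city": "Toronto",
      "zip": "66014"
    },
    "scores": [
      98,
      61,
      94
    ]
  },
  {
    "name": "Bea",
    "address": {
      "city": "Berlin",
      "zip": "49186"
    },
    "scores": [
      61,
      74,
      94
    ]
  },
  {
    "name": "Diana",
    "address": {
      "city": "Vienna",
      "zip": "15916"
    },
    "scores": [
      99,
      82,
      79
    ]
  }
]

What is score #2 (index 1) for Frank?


Path: records[0].scores[1]
Value: 61

ANSWER: 61


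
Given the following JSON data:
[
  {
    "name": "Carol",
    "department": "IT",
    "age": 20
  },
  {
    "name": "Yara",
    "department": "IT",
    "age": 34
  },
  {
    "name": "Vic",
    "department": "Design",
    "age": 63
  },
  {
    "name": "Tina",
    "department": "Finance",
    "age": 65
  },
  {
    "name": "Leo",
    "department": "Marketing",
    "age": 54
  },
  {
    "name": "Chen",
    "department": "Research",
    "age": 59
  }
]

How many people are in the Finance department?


Scanning records for department = Finance
  Record 3: Tina
Count: 1

ANSWER: 1


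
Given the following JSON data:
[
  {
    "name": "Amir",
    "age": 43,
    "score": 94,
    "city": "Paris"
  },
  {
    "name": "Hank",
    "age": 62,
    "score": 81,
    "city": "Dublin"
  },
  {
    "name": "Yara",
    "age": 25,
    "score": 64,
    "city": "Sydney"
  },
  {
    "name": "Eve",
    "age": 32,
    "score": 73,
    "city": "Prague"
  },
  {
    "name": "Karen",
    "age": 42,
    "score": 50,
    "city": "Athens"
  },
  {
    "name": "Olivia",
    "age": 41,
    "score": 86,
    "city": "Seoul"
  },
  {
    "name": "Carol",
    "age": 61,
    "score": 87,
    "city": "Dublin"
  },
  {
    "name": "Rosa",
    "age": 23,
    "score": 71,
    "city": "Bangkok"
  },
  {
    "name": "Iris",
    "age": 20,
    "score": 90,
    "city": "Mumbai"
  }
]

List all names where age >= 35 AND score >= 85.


Checking both conditions:
  Amir (age=43, score=94) -> YES
  Hank (age=62, score=81) -> no
  Yara (age=25, score=64) -> no
  Eve (age=32, score=73) -> no
  Karen (age=42, score=50) -> no
  Olivia (age=41, score=86) -> YES
  Carol (age=61, score=87) -> YES
  Rosa (age=23, score=71) -> no
  Iris (age=20, score=90) -> no


ANSWER: Amir, Olivia, Carol


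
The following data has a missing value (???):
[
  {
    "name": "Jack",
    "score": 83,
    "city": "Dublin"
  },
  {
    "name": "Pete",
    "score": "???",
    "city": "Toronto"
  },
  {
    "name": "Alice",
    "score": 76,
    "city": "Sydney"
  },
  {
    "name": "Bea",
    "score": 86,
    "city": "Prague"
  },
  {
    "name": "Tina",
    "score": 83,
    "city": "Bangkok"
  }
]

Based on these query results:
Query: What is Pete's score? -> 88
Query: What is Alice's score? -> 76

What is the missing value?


The missing value is Pete's score
From query: Pete's score = 88

ANSWER: 88


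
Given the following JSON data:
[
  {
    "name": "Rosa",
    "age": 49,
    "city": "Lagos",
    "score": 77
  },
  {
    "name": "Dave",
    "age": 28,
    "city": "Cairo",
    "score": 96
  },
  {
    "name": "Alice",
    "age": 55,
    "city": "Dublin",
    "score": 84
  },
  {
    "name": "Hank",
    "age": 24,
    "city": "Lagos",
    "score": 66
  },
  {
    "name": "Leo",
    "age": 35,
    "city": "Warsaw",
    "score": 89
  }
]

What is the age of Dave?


Looking up record where name = Dave
Record index: 1
Field 'age' = 28

ANSWER: 28


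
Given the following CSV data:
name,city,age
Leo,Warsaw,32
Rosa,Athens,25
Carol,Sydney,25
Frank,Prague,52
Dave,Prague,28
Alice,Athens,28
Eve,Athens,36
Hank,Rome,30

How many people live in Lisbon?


Scanning city column for 'Lisbon':
Total matches: 0

ANSWER: 0


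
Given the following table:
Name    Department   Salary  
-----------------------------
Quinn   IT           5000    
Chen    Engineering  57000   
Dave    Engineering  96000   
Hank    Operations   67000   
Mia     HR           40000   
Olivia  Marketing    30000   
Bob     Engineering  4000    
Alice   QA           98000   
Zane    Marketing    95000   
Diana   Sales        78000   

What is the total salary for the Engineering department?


Engineering department members:
  Chen: 57000
  Dave: 96000
  Bob: 4000
Total = 57000 + 96000 + 4000 = 157000

ANSWER: 157000


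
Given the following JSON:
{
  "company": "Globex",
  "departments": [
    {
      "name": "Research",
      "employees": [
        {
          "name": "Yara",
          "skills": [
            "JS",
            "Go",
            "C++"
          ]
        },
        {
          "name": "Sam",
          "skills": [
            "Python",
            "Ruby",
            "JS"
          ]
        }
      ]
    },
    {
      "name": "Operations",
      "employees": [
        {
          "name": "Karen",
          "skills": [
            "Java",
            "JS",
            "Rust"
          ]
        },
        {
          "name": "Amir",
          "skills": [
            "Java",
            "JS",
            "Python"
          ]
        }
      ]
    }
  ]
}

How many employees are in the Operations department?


Path: departments[1].employees
Count: 2

ANSWER: 2


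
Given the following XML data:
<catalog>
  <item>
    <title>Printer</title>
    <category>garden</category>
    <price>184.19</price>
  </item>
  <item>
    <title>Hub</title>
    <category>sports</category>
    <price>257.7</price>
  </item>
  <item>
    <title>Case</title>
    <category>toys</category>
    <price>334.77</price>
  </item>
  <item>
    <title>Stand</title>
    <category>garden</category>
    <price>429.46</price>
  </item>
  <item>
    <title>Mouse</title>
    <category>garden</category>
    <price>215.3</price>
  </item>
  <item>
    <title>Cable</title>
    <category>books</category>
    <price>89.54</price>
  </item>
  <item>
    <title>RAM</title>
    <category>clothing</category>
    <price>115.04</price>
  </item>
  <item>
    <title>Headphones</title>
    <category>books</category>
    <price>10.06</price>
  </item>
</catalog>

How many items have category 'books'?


Scanning <item> elements for <category>books</category>:
  Item 6: Cable -> MATCH
  Item 8: Headphones -> MATCH
Count: 2

ANSWER: 2


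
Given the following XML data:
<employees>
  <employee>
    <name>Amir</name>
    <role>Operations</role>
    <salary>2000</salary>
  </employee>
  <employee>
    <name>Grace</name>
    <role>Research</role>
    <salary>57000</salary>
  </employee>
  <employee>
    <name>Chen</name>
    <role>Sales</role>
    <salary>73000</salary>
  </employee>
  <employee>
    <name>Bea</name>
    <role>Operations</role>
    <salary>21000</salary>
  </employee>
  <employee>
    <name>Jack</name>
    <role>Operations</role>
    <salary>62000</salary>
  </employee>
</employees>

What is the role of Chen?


Searching for <employee> with <name>Chen</name>
Found at position 3
<role>Sales</role>

ANSWER: Sales


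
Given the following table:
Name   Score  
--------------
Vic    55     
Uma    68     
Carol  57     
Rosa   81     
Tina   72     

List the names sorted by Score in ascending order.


Sorting by Score (ascending):
  Vic: 55
  Carol: 57
  Uma: 68
  Tina: 72
  Rosa: 81


ANSWER: Vic, Carol, Uma, Tina, Rosa


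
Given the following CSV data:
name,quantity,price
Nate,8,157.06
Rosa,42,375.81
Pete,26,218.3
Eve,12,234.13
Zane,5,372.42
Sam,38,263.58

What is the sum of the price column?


Values in 'price' column:
  Row 1: 157.06
  Row 2: 375.81
  Row 3: 218.3
  Row 4: 234.13
  Row 5: 372.42
  Row 6: 263.58
Sum = 157.06 + 375.81 + 218.3 + 234.13 + 372.42 + 263.58 = 1621.3

ANSWER: 1621.3


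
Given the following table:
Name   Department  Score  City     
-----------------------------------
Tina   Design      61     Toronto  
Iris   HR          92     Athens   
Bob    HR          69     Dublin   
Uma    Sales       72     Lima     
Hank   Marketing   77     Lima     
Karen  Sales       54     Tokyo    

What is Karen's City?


Row 6: Karen
City = Tokyo

ANSWER: Tokyo


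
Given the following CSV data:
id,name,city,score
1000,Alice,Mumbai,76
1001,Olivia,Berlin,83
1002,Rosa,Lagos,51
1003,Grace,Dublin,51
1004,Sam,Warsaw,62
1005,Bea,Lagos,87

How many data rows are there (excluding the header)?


Counting rows (excluding header):
Header: id,name,city,score
Data rows: 6

ANSWER: 6


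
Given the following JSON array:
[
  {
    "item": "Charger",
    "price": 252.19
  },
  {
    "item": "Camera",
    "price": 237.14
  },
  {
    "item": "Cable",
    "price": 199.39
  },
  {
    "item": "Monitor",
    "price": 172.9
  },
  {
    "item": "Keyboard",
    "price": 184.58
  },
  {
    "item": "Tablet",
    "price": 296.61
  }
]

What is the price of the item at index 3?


Array index 3 -> Monitor
price = 172.9

ANSWER: 172.9


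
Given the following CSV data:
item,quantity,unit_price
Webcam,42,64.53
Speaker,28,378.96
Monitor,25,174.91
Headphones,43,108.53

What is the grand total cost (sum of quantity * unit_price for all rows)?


Computing row totals:
  Webcam: 42 * 64.53 = 2710.26
  Speaker: 28 * 378.96 = 10610.88
  Monitor: 25 * 174.91 = 4372.75
  Headphones: 43 * 108.53 = 4666.79
Grand total = 2710.26 + 10610.88 + 4372.75 + 4666.79 = 22360.68

ANSWER: 22360.68


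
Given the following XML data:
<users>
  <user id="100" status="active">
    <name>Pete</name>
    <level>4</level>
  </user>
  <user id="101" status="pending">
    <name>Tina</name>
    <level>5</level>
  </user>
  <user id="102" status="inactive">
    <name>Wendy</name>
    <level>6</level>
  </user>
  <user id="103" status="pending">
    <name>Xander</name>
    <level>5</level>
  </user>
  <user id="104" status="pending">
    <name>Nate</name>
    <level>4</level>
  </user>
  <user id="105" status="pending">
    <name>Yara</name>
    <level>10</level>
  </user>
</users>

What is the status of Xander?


Finding user with name = Xander
user id="103" status="pending"

ANSWER: pending


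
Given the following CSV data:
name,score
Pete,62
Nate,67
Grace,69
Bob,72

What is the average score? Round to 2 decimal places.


Scores: 62, 67, 69, 72
Sum = 270
Count = 4
Average = 270 / 4 = 67.50

ANSWER: 67.50


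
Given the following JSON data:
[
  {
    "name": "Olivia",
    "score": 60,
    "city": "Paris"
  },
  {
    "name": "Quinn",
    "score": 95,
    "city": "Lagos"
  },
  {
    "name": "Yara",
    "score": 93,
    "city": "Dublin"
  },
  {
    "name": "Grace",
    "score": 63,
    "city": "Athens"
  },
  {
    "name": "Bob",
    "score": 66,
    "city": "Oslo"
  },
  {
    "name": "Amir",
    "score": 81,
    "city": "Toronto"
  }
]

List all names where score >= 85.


Filtering records where score >= 85:
  Olivia (score=60) -> no
  Quinn (score=95) -> YES
  Yara (score=93) -> YES
  Grace (score=63) -> no
  Bob (score=66) -> no
  Amir (score=81) -> no


ANSWER: Quinn, Yara


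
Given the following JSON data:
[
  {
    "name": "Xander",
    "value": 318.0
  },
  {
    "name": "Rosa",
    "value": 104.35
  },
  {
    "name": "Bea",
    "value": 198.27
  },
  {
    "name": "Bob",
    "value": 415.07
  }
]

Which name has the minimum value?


Comparing values:
  Xander: 318.0
  Rosa: 104.35
  Bea: 198.27
  Bob: 415.07
Minimum: Rosa (104.35)

ANSWER: Rosa


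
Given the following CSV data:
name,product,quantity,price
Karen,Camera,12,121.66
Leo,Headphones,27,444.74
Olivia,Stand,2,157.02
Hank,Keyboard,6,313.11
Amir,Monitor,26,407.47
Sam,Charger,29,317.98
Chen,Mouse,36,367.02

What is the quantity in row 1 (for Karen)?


Row 1: Karen
Column 'quantity' = 12

ANSWER: 12


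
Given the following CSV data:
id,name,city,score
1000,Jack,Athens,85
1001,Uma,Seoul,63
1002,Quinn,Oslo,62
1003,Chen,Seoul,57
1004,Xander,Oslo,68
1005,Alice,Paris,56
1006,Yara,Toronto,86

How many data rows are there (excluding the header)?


Counting rows (excluding header):
Header: id,name,city,score
Data rows: 7

ANSWER: 7


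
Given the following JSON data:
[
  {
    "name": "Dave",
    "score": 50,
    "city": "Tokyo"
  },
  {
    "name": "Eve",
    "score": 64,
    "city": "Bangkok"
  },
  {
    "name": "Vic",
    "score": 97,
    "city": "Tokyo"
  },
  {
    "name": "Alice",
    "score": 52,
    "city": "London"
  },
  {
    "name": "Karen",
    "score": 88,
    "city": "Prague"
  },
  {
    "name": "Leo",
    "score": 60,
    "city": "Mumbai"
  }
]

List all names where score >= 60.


Filtering records where score >= 60:
  Dave (score=50) -> no
  Eve (score=64) -> YES
  Vic (score=97) -> YES
  Alice (score=52) -> no
  Karen (score=88) -> YES
  Leo (score=60) -> YES


ANSWER: Eve, Vic, Karen, Leo
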